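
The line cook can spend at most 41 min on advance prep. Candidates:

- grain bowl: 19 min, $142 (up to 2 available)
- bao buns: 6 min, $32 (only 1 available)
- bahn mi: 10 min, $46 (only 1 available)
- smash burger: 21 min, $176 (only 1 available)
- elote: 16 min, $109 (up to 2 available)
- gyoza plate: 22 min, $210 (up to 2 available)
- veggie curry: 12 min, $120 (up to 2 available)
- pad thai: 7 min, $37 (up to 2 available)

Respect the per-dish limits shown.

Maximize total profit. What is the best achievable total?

367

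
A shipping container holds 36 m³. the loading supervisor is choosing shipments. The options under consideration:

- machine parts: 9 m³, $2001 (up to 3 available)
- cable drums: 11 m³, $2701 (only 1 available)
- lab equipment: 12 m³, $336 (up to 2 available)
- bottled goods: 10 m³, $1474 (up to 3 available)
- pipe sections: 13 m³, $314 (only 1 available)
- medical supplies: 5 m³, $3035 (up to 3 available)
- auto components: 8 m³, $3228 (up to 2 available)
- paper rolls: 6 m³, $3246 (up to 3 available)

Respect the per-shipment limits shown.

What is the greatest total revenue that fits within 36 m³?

By revenue per m³: medical supplies 607.00, paper rolls 541.00, auto components 403.50 lead.
A density-first pass picks 3×medical supplies + 3×paper rolls — 18843 at 33 m³.
Replace medical supplies with auto components: the trade gains 193 net, giving 19036 at 36 m³.
Nothing else within 36 m³ beats 19036.

19036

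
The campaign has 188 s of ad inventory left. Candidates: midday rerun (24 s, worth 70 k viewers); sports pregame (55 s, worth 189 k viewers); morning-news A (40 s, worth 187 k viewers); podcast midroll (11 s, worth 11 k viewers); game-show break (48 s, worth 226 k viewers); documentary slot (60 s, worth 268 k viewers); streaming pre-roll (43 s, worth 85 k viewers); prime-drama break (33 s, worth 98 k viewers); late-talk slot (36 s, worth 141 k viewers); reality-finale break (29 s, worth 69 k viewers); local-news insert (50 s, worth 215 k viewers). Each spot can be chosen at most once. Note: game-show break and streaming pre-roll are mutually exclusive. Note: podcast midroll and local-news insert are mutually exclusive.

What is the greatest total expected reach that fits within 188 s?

Morning-news A + game-show break + documentary slot + late-talk slot uses 184 of the 188 s and totals 822.
Next best is morning-news A + documentary slot + late-talk slot + local-news insert at 811 (186 s) — short by 11.

822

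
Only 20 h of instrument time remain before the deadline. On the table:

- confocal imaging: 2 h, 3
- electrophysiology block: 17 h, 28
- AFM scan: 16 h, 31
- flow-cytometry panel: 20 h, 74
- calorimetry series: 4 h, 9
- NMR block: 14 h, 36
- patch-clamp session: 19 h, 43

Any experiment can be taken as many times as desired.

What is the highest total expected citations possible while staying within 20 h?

Best packing: flow-cytometry panel — 20 h, 74 total.

74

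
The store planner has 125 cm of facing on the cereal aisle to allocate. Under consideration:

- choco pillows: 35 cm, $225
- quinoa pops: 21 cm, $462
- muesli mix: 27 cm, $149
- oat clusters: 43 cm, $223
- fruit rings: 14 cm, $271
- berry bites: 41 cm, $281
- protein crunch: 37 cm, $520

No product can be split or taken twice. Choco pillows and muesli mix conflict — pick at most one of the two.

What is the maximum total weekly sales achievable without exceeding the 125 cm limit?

1534

Best packing: quinoa pops + fruit rings + berry bites + protein crunch — 113 cm, 1534 total.
Nothing else feasible within 125 cm beats 1534.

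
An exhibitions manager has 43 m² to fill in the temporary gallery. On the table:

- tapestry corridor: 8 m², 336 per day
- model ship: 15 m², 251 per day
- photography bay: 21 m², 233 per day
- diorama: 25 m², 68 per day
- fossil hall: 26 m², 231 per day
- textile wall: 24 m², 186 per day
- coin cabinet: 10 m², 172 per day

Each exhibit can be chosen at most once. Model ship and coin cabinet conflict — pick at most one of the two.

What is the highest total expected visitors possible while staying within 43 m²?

Density check — tapestry corridor 42.00, coin cabinet 17.20, model ship 16.73, photography bay 11.10 are the best per m².
Best packing: tapestry corridor + photography bay + coin cabinet — 39 m², 741 total.
Next best is tapestry corridor + textile wall + coin cabinet at 694 (42 m²) — short by 47.

741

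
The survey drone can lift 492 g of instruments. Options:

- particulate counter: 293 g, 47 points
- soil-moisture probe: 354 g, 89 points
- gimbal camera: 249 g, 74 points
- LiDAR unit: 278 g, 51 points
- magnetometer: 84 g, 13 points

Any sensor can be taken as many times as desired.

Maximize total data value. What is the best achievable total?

102

A density-first pass picks gimbal camera + 2×magnetometer — 100 at 417 g.
Dropping gimbal camera and magnetometer frees 333 g; slotting in soil-moisture probe (354 g) lifts the total to 102 at 438 g.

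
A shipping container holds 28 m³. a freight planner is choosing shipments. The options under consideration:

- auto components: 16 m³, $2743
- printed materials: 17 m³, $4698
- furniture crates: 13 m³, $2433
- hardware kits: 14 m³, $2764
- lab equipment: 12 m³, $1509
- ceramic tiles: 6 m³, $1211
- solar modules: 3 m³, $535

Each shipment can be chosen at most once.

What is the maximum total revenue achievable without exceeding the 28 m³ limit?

The ratio ordering already packs tightly: printed materials + ceramic tiles + solar modules, 26 m³, 6444.
Runner-up printed materials + ceramic tiles tops out at 5909.

6444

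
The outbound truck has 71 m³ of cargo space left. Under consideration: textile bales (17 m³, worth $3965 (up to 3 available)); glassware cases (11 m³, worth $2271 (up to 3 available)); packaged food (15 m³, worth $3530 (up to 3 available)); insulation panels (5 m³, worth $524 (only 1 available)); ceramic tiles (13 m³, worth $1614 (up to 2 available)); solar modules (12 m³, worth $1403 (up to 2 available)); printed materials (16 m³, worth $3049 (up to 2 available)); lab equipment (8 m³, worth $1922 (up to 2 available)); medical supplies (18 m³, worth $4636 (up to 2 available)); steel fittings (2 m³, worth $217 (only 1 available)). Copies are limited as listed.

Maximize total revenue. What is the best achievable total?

17298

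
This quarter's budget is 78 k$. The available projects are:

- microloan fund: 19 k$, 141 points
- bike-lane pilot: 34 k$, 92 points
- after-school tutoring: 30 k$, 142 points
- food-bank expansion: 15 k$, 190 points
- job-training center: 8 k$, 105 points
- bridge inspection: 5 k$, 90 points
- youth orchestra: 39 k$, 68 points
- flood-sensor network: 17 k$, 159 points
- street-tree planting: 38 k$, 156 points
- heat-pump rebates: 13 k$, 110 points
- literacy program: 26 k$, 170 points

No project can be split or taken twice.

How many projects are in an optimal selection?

6

Best achievable projected impact is 795.
One optimal bundle: microloan fund + food-bank expansion + job-training center + bridge inspection + flood-sensor network + heat-pump rebates (77 k$).
Any selection reaching 795 contains exactly 6 projects.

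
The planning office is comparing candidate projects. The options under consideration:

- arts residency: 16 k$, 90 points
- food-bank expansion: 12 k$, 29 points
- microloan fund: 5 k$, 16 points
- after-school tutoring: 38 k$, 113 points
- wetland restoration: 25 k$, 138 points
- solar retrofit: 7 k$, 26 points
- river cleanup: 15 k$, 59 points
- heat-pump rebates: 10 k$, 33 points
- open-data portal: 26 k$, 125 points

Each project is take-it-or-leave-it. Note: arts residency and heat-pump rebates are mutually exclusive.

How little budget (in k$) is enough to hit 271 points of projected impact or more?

56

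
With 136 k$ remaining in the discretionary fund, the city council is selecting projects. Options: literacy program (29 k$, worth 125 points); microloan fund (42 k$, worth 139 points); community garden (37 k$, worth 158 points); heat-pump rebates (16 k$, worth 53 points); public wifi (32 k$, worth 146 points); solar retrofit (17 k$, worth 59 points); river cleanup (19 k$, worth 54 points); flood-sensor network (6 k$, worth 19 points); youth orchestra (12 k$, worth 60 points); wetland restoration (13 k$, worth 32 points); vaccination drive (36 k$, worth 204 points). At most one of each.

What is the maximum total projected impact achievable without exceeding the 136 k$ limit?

By projected impact per k$: vaccination drive 5.67, youth orchestra 5.00, public wifi 4.56, literacy program 4.31 lead.
The ratio heuristic lands on literacy program + public wifi + solar retrofit + flood-sensor network + youth orchestra + vaccination drive (613) but leaves 4 k$ idle.
Dropping solar retrofit and flood-sensor network and youth orchestra frees 35 k$; slotting in community garden (37 k$) lifts the total to 633 at 134 k$.

633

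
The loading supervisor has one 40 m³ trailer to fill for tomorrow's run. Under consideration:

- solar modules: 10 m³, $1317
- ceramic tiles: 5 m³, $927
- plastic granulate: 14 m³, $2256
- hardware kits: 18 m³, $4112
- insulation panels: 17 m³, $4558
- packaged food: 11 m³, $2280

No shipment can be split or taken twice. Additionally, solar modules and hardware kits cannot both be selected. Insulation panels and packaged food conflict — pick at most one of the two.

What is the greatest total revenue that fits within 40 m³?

Ranking by ratio (revenue/m³): insulation panels 268.12, hardware kits 228.44, packaged food 207.27.
Best packing: ceramic tiles + hardware kits + insulation panels — 40 m³, 9597 total.
Next best is hardware kits + insulation panels at 8670 (35 m³) — short by 927.

9597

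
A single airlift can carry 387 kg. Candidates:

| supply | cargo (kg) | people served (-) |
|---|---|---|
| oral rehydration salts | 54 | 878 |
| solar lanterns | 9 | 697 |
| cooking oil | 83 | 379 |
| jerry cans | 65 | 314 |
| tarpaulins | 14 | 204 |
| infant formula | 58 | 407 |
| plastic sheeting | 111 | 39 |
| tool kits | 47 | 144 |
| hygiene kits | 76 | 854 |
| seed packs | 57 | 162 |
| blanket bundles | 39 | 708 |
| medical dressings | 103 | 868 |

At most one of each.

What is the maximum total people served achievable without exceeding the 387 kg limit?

Best packing: oral rehydration salts + solar lanterns + tarpaulins + infant formula + hygiene kits + blanket bundles + medical dressings — 353 kg, 4616 total.
That's the maximum — no swap from here does better than 4616.

4616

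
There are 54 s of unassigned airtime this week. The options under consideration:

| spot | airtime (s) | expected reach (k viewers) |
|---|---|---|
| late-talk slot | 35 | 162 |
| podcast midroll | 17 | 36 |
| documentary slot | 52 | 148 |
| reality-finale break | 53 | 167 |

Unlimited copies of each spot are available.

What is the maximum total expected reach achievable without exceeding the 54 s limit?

By expected reach per s: late-talk slot 4.63, reality-finale break 3.15, documentary slot 2.85 lead.
The ratio ordering already packs tightly: late-talk slot + podcast midroll, 52 s, 198.
Every other selection either busts 54 s or fails to beat 198.

198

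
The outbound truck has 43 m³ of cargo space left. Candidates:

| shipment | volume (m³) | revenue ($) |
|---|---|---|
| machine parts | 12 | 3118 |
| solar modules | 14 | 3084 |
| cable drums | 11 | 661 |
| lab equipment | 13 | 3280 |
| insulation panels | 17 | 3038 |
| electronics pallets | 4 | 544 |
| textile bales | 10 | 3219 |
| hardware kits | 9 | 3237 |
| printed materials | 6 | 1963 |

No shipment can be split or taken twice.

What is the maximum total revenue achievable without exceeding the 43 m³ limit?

12243

By revenue per m³: hardware kits 359.67, printed materials 327.17, textile bales 321.90 lead.
The ratio heuristic lands on machine parts + electronics pallets + textile bales + hardware kits + printed materials (12081) but leaves 2 m³ idle.
Replace machine parts with lab equipment: the trade gains 162 net, giving 12243 at 42 m³.
Runner-up machine parts + electronics pallets + textile bales + hardware kits + printed materials tops out at 12081.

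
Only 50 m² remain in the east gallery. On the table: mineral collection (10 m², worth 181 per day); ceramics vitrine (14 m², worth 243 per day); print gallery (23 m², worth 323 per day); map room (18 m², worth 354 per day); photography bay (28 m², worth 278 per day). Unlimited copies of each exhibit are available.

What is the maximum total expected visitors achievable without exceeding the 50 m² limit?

The ratio heuristic lands on mineral collection + 2×map room (889) but leaves 4 m² idle.
The 10 m² tied up in mineral collection is better spent on ceramics vitrine — total rises to 951 (50 m²).
No other feasible combination exceeds 951.

951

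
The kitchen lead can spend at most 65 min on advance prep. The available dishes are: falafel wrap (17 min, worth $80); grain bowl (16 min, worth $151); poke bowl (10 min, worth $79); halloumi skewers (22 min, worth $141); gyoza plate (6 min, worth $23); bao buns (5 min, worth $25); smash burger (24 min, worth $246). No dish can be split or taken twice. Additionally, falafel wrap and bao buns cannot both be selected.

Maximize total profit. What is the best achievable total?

538

Density check — smash burger 10.25, grain bowl 9.44, poke bowl 7.90, halloumi skewers 6.41 are the best per min.
A density-first pass picks grain bowl + poke bowl + gyoza plate + bao buns + smash burger — 524 at 61 min.
Dropping poke bowl and gyoza plate and bao buns frees 21 min; slotting in halloumi skewers (22 min) lifts the total to 538 at 62 min.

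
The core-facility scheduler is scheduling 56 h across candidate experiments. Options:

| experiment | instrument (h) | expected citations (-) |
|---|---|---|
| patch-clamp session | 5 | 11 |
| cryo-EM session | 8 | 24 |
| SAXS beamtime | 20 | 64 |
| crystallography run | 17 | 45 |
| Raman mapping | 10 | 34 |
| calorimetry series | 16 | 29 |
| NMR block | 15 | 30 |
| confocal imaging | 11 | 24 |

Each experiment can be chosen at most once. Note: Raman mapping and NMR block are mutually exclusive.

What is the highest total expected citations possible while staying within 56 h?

The ratio ordering already packs tightly: cryo-EM session + SAXS beamtime + crystallography run + Raman mapping, 55 h, 167.
Runner-up cryo-EM session + SAXS beamtime + crystallography run + confocal imaging tops out at 157.

167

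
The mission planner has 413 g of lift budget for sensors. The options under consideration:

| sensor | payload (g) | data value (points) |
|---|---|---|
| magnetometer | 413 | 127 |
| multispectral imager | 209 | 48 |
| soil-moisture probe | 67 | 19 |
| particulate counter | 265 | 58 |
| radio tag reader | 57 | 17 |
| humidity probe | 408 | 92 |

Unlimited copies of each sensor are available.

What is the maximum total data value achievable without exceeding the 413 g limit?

Density check — magnetometer 0.31, radio tag reader 0.30, soil-moisture probe 0.28 are the best per g.
Magnetometer uses 413 of the 413 g and totals 127.

127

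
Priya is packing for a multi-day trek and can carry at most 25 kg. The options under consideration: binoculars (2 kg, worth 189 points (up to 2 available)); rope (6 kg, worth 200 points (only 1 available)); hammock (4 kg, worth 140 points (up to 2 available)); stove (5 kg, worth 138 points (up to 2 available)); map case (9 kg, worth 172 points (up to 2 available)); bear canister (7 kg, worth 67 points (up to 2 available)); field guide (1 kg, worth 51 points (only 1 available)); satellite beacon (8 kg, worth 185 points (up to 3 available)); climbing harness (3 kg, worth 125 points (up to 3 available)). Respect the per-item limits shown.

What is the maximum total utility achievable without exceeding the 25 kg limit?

1159

Filling by ratio: 2×binoculars + 2×hammock + field guide + 3×climbing harness for 1084, with 3 kg left unused.
Dropping climbing harness frees 3 kg; slotting in rope (6 kg) lifts the total to 1159 at 25 kg.
That's the maximum — no swap from here does better than 1159.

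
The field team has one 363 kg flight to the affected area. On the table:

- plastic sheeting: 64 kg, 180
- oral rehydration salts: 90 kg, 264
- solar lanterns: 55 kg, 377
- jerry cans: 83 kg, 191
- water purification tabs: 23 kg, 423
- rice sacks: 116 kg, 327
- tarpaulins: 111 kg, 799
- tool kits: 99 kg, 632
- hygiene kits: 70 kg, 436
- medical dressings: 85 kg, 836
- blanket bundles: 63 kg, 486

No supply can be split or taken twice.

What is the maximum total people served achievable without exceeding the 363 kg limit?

By people served per kg: water purification tabs 18.39, medical dressings 9.84, blanket bundles 7.71 lead.
Filling by ratio: solar lanterns + water purification tabs + tarpaulins + medical dressings + blanket bundles for 2921, with 26 kg left unused.
Dropping solar lanterns frees 55 kg; slotting in hygiene kits (70 kg) lifts the total to 2980 at 352 kg.
Next best is solar lanterns + water purification tabs + tarpaulins + medical dressings + blanket bundles at 2921 (337 kg) — short by 59.

2980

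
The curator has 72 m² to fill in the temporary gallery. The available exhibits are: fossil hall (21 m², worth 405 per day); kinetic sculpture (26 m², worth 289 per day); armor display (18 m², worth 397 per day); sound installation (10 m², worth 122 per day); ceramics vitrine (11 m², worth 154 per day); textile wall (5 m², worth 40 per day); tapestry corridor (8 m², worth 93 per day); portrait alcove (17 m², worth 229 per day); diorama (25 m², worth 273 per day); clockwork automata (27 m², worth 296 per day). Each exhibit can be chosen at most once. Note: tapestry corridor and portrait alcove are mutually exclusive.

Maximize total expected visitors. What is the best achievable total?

1225

The ratio ordering already packs tightly: fossil hall + armor display + ceramics vitrine + textile wall + portrait alcove, 72 m², 1225.
An exhaustive check of the 1024 subsets confirms 1225.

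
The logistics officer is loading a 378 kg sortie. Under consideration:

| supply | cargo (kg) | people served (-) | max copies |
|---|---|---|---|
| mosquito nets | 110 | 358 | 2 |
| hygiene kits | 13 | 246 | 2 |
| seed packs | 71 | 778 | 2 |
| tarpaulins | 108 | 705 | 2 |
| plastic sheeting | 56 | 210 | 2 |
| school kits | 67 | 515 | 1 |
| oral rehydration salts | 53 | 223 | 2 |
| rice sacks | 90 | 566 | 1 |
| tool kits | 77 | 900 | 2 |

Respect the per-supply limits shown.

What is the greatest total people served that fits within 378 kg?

4117

Greedy by ratio would take 2×hygiene kits + 2×seed packs + oral rehydration salts + 2×tool kits: 375 kg used, total 4071.
Dropping hygiene kits and oral rehydration salts frees 66 kg; slotting in school kits (67 kg) lifts the total to 4117 at 376 kg.
That's the maximum — no swap from here does better than 4117.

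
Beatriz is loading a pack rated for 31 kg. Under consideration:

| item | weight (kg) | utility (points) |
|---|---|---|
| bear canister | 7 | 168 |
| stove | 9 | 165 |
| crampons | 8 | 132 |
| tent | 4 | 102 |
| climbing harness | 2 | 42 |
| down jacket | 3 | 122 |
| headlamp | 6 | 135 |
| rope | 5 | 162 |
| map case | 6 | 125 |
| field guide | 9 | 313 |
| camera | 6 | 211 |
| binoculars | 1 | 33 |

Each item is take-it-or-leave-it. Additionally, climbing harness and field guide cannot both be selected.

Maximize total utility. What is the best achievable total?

Ranking by ratio (utility/kg): down jacket 40.67, camera 35.17, field guide 34.78, binoculars 33.00.
Best packing: bear canister + down jacket + rope + field guide + camera + binoculars — 31 kg, 1009 total.
Every other selection either busts 31 kg or breaks a pairing rule or fails to beat 1009.

1009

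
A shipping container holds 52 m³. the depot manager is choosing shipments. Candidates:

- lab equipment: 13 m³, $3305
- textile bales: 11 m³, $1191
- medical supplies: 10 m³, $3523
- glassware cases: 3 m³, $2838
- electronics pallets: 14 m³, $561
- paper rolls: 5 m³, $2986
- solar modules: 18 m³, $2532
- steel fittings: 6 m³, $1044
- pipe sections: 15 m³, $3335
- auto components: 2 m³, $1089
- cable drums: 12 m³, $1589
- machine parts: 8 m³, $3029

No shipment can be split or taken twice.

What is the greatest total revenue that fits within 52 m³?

17961

Filling by ratio: lab equipment + medical supplies + glassware cases + paper rolls + steel fittings + auto components + machine parts for 17814, with 5 m³ left unused.
Replace steel fittings with textile bales: the trade gains 147 net, giving 17961 at 52 m³.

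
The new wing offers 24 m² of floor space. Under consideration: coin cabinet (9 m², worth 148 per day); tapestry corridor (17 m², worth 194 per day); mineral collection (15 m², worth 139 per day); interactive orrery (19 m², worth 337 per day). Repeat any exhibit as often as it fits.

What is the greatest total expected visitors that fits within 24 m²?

Density check — interactive orrery 17.74, coin cabinet 16.44, tapestry corridor 11.41, mineral collection 9.27 are the best per m².
Best packing: interactive orrery — 19 m², 337 total.
No other feasible combination exceeds 337.

337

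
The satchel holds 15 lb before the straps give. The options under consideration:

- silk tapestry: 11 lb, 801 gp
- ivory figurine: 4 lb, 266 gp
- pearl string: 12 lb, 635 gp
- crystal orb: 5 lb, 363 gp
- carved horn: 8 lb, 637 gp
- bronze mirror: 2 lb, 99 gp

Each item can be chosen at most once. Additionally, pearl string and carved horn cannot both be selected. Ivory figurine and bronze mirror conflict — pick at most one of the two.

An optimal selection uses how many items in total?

The maximum value within 15 lb is 1099.
For example crystal orb + carved horn + bronze mirror achieves it, using 15 lb.
All optima have 3 items.

3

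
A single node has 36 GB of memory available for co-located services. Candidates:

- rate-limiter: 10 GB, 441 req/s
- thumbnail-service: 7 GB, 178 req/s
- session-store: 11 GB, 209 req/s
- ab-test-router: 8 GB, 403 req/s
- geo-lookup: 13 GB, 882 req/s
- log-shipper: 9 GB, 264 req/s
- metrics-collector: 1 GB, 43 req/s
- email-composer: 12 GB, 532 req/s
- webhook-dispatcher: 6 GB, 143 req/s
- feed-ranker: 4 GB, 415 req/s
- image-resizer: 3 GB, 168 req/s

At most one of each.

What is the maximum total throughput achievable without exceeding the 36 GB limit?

2184

Density check — feed-ranker 103.75, geo-lookup 67.85, image-resizer 56.00 are the best per GB.
Greedy by ratio would take thumbnail-service + ab-test-router + geo-lookup + metrics-collector + feed-ranker + image-resizer: 36 GB used, total 2089.
Dropping thumbnail-service and image-resizer frees 10 GB; slotting in rate-limiter (10 GB) lifts the total to 2184 at 36 GB.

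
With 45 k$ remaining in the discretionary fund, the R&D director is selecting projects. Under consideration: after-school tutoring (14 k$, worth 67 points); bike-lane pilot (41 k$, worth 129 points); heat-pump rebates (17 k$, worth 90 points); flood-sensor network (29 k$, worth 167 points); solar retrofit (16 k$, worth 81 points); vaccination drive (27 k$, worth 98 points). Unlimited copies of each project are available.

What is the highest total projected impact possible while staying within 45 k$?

248

Ranking by ratio (projected impact/k$): flood-sensor network 5.76, heat-pump rebates 5.29, solar retrofit 5.06.
The ratio ordering already packs tightly: flood-sensor network + solar retrofit, 45 k$, 248.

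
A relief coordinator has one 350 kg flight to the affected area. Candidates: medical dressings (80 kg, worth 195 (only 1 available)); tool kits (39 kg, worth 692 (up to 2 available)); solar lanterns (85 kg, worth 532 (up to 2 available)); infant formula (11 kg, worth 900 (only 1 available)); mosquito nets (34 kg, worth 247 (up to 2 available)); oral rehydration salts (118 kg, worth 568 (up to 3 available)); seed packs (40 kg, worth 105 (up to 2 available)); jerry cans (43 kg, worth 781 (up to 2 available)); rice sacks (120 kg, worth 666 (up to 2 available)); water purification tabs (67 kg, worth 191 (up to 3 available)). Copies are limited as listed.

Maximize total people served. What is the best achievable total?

Ranking by ratio (people served/kg): infant formula 81.82, jerry cans 18.16, tool kits 17.74, mosquito nets 7.26.
Taking the top-ratio supplies first gives 2×tool kits + solar lanterns + infant formula + 2×mosquito nets + 2×jerry cans for 4872 (328 kg).
Replace 2×mosquito nets with solar lanterns: the trade gains 38 net, giving 4910 at 345 kg.
Every other selection either busts 350 kg or exceeds an availability limit or fails to beat 4910.

4910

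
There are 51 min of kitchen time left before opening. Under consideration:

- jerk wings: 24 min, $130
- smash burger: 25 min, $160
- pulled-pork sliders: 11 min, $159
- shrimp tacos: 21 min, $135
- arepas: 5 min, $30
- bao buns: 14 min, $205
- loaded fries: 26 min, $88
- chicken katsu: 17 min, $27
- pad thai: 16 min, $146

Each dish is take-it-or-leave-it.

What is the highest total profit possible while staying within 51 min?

540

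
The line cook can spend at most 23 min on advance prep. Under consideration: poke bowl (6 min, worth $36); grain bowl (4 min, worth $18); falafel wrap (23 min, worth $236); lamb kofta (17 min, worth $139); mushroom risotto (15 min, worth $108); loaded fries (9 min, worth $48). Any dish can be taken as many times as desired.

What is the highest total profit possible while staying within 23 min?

236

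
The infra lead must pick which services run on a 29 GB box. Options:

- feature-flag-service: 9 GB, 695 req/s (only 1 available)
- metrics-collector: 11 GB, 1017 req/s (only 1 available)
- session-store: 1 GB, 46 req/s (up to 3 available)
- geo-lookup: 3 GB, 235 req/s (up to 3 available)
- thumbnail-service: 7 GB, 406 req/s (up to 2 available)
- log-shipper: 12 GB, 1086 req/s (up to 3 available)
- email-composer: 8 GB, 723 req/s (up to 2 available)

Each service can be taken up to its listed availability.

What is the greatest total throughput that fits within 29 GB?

Ranking by ratio (throughput/GB): metrics-collector 92.45, log-shipper 90.50, email-composer 90.38, geo-lookup 78.33.
Taking the top-ratio services first gives metrics-collector + 2×geo-lookup + log-shipper for 2573 (29 GB).
Dropping metrics-collector and 2×geo-lookup frees 17 GB; slotting in session-store + 2×email-composer (17 GB) lifts the total to 2578 at 29 GB.

2578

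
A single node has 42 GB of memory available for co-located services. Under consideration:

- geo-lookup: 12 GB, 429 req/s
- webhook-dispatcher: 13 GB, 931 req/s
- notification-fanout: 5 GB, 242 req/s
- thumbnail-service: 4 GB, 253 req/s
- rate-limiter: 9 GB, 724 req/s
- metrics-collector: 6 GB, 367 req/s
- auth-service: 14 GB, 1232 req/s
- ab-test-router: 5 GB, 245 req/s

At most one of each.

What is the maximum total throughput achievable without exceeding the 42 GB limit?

3254

Filling by ratio: webhook-dispatcher + thumbnail-service + rate-limiter + auth-service for 3140, with 2 GB left unused.
Dropping thumbnail-service frees 4 GB; slotting in metrics-collector (6 GB) lifts the total to 3254 at 42 GB.
That's the maximum — no swap from here does better than 3254.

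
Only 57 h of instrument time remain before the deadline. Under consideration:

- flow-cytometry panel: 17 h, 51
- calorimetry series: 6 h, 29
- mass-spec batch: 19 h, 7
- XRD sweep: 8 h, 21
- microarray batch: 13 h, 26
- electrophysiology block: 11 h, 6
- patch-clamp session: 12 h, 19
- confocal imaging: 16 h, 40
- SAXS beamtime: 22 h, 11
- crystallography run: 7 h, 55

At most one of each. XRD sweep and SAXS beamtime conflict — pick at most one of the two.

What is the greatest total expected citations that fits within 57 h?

Ranking by ratio (expected citations/h): crystallography run 7.86, calorimetry series 4.83, flow-cytometry panel 3.00.
Taking flow-cytometry panel + calorimetry series + XRD sweep + confocal imaging + crystallography run: 54 h used, 196 in expected citations.
Next best is flow-cytometry panel + calorimetry series + XRD sweep + microarray batch + crystallography run at 182 (51 h) — short by 14.

196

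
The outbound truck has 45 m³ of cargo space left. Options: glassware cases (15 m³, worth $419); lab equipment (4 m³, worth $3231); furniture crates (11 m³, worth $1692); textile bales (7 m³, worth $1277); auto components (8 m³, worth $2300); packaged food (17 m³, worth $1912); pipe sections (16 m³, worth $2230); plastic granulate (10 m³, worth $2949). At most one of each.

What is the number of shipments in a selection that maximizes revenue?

5

Optimal total is 11987.
One optimal bundle: lab equipment + textile bales + auto components + pipe sections + plastic granulate (45 m³).
Every optimal selection uses 5 shipments.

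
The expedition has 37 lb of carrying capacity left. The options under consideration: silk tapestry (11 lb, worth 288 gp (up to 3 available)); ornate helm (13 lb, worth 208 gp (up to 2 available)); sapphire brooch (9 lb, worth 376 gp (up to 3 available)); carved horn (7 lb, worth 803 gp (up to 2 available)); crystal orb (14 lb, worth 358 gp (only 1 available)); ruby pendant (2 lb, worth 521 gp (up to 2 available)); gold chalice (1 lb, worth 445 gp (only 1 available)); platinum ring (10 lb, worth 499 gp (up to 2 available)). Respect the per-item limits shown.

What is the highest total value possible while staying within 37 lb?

3845

Taking the top-ratio items first gives 2×carved horn + 2×ruby pendant + gold chalice + platinum ring for 3592 (29 lb).
Replace platinum ring with 2×sapphire brooch: the trade gains 253 net, giving 3845 at 37 lb.
That's the maximum — no swap from here does better than 3845.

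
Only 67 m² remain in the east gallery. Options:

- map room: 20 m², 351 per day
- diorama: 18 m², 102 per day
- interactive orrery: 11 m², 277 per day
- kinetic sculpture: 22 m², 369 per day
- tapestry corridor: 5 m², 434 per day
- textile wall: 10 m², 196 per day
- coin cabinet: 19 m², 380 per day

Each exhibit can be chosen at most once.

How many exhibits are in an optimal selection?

5

Best achievable expected visitors is 1656.
For example interactive orrery + kinetic sculpture + tapestry corridor + textile wall + coin cabinet achieves it, using 67 m².
Any selection reaching 1656 contains exactly 5 exhibits.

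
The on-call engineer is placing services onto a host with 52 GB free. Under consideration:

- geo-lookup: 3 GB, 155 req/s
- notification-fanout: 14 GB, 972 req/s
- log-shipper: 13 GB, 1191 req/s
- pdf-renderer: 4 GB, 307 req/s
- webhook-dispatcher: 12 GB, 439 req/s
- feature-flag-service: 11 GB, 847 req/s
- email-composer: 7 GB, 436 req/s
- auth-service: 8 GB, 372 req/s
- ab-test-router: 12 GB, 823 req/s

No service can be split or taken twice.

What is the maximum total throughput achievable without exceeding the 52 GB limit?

3908

Taking geo-lookup + notification-fanout + log-shipper + pdf-renderer + feature-flag-service + email-composer: 52 GB used, 3908 in throughput.
Runner-up notification-fanout + log-shipper + feature-flag-service + ab-test-router tops out at 3833.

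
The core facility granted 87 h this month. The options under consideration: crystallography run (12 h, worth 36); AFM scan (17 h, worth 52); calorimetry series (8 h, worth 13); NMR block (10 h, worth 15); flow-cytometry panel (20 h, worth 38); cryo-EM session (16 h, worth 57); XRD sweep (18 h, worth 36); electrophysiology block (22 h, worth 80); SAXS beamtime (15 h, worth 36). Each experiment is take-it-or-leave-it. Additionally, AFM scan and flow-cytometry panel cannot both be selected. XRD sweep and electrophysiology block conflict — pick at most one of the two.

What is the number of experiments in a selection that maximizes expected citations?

Best achievable expected citations is 261.
One optimal bundle: crystallography run + AFM scan + cryo-EM session + electrophysiology block + SAXS beamtime (82 h).
All optima have 5 experiments.

5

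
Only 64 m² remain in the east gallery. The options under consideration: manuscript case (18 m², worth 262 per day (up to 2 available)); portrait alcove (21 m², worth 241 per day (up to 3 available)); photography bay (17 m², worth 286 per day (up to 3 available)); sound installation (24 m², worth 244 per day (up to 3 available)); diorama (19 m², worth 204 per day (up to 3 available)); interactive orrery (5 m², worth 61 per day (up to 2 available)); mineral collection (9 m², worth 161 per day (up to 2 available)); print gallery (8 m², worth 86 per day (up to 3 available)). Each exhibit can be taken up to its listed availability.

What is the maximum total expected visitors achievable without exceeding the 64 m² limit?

1019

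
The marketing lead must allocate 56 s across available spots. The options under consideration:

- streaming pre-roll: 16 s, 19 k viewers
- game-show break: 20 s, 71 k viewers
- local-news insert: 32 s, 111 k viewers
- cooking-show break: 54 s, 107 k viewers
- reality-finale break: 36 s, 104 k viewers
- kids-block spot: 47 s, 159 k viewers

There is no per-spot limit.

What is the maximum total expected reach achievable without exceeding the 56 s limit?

182

Greedy by ratio would take streaming pre-roll + 2×game-show break: 56 s used, total 161.
Replace streaming pre-roll and game-show break with local-news insert: the trade gains 21 net, giving 182 at 52 s.
Nothing else within 56 s beats 182.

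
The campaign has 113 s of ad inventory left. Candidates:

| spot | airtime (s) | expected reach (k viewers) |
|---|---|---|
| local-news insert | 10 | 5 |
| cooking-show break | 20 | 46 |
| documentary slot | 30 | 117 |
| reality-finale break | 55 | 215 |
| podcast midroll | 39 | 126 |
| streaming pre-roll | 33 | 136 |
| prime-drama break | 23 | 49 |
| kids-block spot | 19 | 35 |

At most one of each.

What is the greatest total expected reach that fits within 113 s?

400

Taking the top-ratio spots first gives cooking-show break + reality-finale break + streaming pre-roll for 397 (108 s).
Dropping cooking-show break frees 20 s; slotting in prime-drama break (23 s) lifts the total to 400 at 111 s.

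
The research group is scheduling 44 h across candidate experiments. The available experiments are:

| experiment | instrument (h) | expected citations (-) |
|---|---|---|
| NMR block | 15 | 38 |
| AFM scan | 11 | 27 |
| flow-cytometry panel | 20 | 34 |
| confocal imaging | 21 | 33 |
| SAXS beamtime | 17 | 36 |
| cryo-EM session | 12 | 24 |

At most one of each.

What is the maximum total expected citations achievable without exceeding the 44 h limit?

Taking NMR block + AFM scan + SAXS beamtime: 43 h used, 101 in expected citations.
That's the maximum — no swap from here does better than 101.

101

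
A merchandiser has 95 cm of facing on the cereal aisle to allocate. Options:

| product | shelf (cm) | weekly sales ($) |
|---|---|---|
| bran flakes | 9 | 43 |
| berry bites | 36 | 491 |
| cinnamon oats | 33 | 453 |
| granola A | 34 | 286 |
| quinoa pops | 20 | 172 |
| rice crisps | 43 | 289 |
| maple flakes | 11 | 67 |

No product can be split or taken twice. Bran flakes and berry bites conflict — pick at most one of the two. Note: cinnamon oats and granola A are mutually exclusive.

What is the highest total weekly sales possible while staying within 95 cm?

The ratio ordering already packs tightly: berry bites + cinnamon oats + quinoa pops, 89 cm, 1116.

1116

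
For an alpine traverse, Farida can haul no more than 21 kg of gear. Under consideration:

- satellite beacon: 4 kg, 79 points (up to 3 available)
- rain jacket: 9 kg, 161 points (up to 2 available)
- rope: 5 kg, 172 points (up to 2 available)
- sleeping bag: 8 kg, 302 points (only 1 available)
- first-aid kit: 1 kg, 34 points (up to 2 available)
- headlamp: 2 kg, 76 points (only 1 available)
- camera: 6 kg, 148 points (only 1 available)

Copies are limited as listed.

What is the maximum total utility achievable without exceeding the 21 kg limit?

756

Ranking by ratio (utility/kg): headlamp 38.00, sleeping bag 37.75, rope 34.40.
Best packing: 2×rope + sleeping bag + first-aid kit + headlamp — 21 kg, 756 total.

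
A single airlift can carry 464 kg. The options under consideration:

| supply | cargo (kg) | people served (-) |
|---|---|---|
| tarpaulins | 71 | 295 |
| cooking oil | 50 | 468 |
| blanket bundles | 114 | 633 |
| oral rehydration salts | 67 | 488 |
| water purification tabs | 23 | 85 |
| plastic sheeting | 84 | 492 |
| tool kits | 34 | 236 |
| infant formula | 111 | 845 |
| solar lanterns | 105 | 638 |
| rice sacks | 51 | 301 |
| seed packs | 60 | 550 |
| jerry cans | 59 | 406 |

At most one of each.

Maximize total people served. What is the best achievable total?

A density-first pass picks cooking oil + oral rehydration salts + water purification tabs + tool kits + infant formula + rice sacks + seed packs + jerry cans — 3379 at 455 kg.
Replace water purification tabs and tool kits and rice sacks with solar lanterns: the trade gains 16 net, giving 3395 at 452 kg.
Every other selection either busts 464 kg or fails to beat 3395.

3395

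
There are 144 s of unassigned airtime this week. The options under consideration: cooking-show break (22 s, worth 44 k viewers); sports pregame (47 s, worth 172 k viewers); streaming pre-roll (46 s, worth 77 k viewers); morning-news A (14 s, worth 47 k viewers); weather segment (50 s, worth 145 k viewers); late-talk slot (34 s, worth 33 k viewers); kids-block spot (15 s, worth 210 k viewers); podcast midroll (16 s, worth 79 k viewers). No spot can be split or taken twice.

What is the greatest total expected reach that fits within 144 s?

653

Density check — kids-block spot 14.00, podcast midroll 4.94, sports pregame 3.66, morning-news A 3.36 are the best per s.
Best packing: sports pregame + morning-news A + weather segment + kids-block spot + podcast midroll — 142 s, 653 total.
Next best is sports pregame + weather segment + kids-block spot + podcast midroll at 606 (128 s) — short by 47.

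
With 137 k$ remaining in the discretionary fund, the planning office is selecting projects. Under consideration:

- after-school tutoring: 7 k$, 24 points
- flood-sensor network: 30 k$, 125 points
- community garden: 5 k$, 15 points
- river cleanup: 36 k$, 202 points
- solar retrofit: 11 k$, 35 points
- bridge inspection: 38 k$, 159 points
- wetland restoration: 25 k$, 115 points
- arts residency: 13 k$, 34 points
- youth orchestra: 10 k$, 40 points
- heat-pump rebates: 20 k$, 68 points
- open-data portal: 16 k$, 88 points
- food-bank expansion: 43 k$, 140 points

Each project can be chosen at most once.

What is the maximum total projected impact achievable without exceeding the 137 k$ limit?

643

Taking after-school tutoring + community garden + river cleanup + bridge inspection + wetland restoration + youth orchestra + open-data portal: 137 k$ used, 643 in projected impact.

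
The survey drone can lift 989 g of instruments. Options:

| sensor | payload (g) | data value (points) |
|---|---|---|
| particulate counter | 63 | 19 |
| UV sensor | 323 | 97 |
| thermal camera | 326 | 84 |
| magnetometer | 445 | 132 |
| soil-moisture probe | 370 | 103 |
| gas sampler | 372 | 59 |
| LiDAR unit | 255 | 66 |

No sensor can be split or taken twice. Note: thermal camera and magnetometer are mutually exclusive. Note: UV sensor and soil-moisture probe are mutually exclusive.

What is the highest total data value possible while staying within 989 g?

266

Taking the top-ratio sensors first gives particulate counter + UV sensor + magnetometer for 248 (831 g).
Replace magnetometer with thermal camera + LiDAR unit: the trade gains 18 net, giving 266 at 967 g.
Every other selection either busts 989 g or breaks a pairing rule or fails to beat 266.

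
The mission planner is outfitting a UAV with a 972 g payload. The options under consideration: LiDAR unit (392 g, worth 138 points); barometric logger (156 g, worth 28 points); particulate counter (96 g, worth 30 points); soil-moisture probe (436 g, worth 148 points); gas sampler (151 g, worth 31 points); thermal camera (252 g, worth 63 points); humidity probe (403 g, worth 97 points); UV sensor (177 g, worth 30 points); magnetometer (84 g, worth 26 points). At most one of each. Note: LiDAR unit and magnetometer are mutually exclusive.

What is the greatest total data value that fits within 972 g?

316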